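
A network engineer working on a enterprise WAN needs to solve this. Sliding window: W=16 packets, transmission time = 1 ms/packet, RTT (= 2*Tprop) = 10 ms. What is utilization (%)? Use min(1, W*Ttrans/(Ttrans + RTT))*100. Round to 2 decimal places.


Given: W = 16, Ttrans = 1 ms, RTT = 10 ms (= 2 * Tprop, Tprop = 5 ms)
Cycle time = Ttrans + RTT = 1 + 10 = 11 ms (first packet sent until its ACK returns)
W * Ttrans = 16 * 1 = 16 ms of sending per cycle
W * Ttrans / (Ttrans + RTT) = 16 / 11 = 1.454545
U = min(1, 1.454545) = 1.000000
U% = 100.00%

100.00


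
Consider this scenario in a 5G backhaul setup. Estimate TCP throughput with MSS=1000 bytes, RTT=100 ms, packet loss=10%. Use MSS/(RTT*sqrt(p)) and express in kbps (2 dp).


Given: MSS = 1000 bytes, RTT = 100 ms, loss = 10%
RTT in seconds = 100 / 1000 = 0.1
Loss rate = 10% = 0.1
sqrt(loss) = sqrt(0.1) = 0.316227766017
Throughput (bytes/s) = 1000 / (0.1 * 0.316227766017) = 31622.7766
Throughput (kbps) = 31622.7766 * 8 / 1000 = 252.982213 -> 252.98 kbps (2 dp)

252.98


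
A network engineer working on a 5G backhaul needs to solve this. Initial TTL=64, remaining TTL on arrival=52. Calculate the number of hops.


Given: initial TTL = 64, received TTL = 52
Hops = initial TTL - received TTL
Hops = 64 - 52 = 12

12


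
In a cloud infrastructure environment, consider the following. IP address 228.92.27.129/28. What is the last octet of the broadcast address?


Given: IP = 228.92.27.129, prefix = /28
Host bits = 32 - 28 = 4
Network last octet = 129 AND mask = 128
Host part size = 2^4 - 1 = 15
Broadcast last octet = 128 OR 15 = 143

143


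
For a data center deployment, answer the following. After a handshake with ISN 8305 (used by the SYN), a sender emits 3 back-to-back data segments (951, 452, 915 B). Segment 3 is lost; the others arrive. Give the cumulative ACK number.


SYN uses sequence number 8305; first data byte = ISN + 1 = 8306.
Segment 1: SEQ = 8306, len = 951 B, covers [8306, 9256]
Segment 2: SEQ = 9257, len = 452 B, covers [9257, 9708]
Segment 3: SEQ = 9709, len = 915 B, covers [9709, 10623] [LOST]
In-order data received: bytes [8306, 9708] (segments 1..2).
Segment 3 missing -> gap begins at byte 9709.
Cumulative ACK = next expected in-order byte = 8306 + 951 + 452 = 9709

9709


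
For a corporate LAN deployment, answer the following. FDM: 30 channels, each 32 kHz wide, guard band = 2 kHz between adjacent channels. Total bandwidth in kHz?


Given: 30 channels, 32 kHz each, guard = 2 kHz
Channel bandwidth = 30 * 32 = 960 kHz
Guard bands = 29 gaps * 2 kHz = 58 kHz
Total = 960 + 58 = 1018 kHz

1018


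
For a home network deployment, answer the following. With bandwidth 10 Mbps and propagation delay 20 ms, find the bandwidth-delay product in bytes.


Given: bandwidth = 10 Mbps, delay = 20 ms
BDP in bits = 10 * 10^6 * 20 / 1000
BDP in bits = 200000
BDP in bytes = 200000 / 8 = 25000

25000


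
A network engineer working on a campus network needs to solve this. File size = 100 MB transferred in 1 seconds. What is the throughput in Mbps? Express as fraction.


Given: file = 100 MB, time = 1 s
File in Mb = 100 * 8 = 800 Mb
Throughput = 800 / 1 Mbps
Throughput = 800 Mbps

800


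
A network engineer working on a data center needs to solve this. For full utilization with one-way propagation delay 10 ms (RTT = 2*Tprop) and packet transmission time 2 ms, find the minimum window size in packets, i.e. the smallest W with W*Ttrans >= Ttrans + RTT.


Given: Ttrans = 2 ms, RTT = 20 ms (= 2 * Tprop, Tprop = 10 ms)
Time until first ACK returns = Ttrans + RTT = 2 + 20 = 22 ms
Need W * Ttrans >= Ttrans + RTT  ->  W >= (Ttrans + RTT) / Ttrans
(Ttrans + RTT) / Ttrans = 22 / 2 = 11
W_min = ceil(11) = 11

11


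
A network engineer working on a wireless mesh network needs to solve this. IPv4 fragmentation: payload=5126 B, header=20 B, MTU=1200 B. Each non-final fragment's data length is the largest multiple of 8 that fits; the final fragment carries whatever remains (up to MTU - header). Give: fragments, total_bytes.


Max data per non-final fragment = floor((MTU - header)/8)*8 = floor((1200 - 20)/8)*8 = floor(1180/8)*8 = 1176 B
Final fragment needs no 8-byte alignment: it can carry up to MTU - header = 1180 B
Non-final fragments needed = ceil((payload - 1180) / 1176) = ceil(3946/1176) = ceil(3.3554) = 4
Number of fragments = 4 + 1 = 5
Fragment sizes (data): 4 * 1176 B + 422 B (last, 422 <= 1180 OK)
Total bytes sent = payload + n_frags * header = 5126 + 5*20 = 5126 + 100 = 5226 B

5, 5226


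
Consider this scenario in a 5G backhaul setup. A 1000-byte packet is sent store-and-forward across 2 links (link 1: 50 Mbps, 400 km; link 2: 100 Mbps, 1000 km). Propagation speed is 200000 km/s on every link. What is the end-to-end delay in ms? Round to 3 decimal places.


Packet = 1000 bytes = 8000 bits. Store-and-forward: sum (t_trans + t_prop) per link.
Link 1: t_trans = 8000/(50*10^6) s = 0.1600 ms; t_prop = 400/200000 s = 2.0000 ms; subtotal = 2.1600 ms
Link 2: t_trans = 8000/(100*10^6) s = 0.0800 ms; t_prop = 1000/200000 s = 5.0000 ms; subtotal = 5.0800 ms
End-to-end = 2.1600 + 5.0800 = 7.2400 ms -> 7.240 ms (3 dp)

7.240


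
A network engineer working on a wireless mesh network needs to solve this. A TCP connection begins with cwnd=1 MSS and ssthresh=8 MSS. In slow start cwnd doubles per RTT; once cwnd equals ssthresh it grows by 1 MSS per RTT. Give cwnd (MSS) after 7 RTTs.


RTT 0: cwnd = 1 MSS (initial)
RTT 1: cwnd = 2 MSS (slow start, doubled)
RTT 2: cwnd = 4 MSS (slow start, doubled)
RTT 3: cwnd = 8 MSS (slow start, doubled)
RTT 4: cwnd = 9 MSS (congestion avoidance, +1)
RTT 5: cwnd = 10 MSS (congestion avoidance, +1)
RTT 6: cwnd = 11 MSS (congestion avoidance, +1)
RTT 7: cwnd = 12 MSS (congestion avoidance, +1)

12


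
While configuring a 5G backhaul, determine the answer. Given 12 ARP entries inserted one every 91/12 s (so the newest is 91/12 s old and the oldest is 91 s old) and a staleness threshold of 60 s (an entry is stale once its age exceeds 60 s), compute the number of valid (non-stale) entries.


Ages are k * 91/12 s for k = 1..12 (spacing = 7.5833 s).
Entry k is valid iff k * 91/12 <= 60 iff k <= 12 * 60 / 91 = 7.9121
n_valid = floor(7.9121) = 7
(n_stale = 12 - 7 = 5)

7


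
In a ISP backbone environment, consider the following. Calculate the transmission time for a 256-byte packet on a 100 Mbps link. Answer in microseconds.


Given: packet = 256 bytes, bandwidth = 100 Mbps
Packet in bits = 256 * 8 = 2048 bits
Bandwidth = 100 * 10^6 = 100000000 bps
Time = 2048 / 100000000 seconds
Time in us = 2048 * 10^6 / 100000000 = 20.48

20.48


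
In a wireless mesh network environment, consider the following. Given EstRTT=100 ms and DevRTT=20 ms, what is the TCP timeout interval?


Given: EstRTT = 100 ms, DevRTT = 20 ms
Timeout = EstRTT + 4 * DevRTT
4 * DevRTT = 4 * 20 = 80
Timeout = 100 + 80 = 180 ms

180


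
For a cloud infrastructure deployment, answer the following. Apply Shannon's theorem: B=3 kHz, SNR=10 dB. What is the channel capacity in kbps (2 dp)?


Given: B = 3 kHz, SNR = 10 dB
SNR linear = 10^(10/10) = 10
1 + SNR = 11
log2(11) = 3.4594316186
C = 3 * 1000 * 3.4594316186 = 10378.2949 bps
C = 10.378295 kbps -> 10.38 kbps (2 dp)

10.38


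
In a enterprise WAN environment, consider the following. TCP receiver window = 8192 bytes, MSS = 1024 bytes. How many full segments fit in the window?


Given: RWND = 8192 bytes, MSS = 1024 bytes
Full segments = floor(RWND / MSS)
Full segments = floor(8192 / 1024)
Full segments = floor(8.0) = 8

8


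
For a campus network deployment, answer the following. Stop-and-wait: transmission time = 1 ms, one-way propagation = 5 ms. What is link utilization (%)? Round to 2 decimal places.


Given: Ttrans = 1 ms, Tprop = 5 ms
RTT = 2 * Tprop = 2 * 5 = 10 ms
U = Ttrans / (Ttrans + RTT)
U = 1 / (1 + 10)
U = 1 / 11 = 0.090909
U% = 9.09%

9.09


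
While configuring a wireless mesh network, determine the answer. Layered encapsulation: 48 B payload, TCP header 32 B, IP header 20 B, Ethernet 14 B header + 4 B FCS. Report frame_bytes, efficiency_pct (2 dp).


TCP segment = 48 + 32 = 80 B
IP packet = 80 + 20 = 100 B
Ethernet frame = 100 + 14 + 4 = 118 B
Efficiency = app / frame = 48 / 118 = 0.406780 = 40.6780% -> 40.68% (2 dp)

118, 40.68


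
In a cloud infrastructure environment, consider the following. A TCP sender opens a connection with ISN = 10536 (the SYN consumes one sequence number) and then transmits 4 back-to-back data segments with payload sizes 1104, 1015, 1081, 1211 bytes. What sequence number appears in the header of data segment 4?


The SYN occupies sequence number ISN = 10536, so the first data byte is ISN + 1 = 10537.
SEQ of data segment i = (ISN + 1) + sum of payload sizes of segments 1..i-1.
Segment 1: SEQ = 10537, payload = 1104 bytes
Segment 2: SEQ = 11641, payload = 1015 bytes
Segment 3: SEQ = 12656, payload = 1081 bytes
Segment 4: SEQ = 13737, payload = 1211 bytes
SEQ of segment 4 = 10537 + 1104 + 1015 + 1081 = 13737

13737


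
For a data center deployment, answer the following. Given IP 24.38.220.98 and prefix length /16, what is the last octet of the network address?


Given: IP = 24.38.220.98, prefix = /16
Subnet mask = 255.255.0.0
Last octet of IP: 98
Last octet of mask: 0
Network last octet = 98 AND 0 = 0

0


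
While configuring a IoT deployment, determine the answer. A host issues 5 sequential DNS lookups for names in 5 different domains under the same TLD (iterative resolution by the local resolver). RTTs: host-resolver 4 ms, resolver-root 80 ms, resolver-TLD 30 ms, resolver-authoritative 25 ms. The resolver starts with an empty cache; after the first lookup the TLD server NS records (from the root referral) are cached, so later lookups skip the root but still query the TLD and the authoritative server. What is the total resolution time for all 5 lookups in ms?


Lookup 1 (cold cache): local + root + TLD + auth = 4 + 80 + 30 + 25 = 139 ms
Lookups 2..5 (TLD NS cached -> skip root; new domain -> still ask TLD and auth): local + TLD + auth = 4 + 30 + 25 = 59 ms each
Remaining 4 lookups: 4 * 59 = 236 ms
Total = 139 + 236 = 375 ms

375


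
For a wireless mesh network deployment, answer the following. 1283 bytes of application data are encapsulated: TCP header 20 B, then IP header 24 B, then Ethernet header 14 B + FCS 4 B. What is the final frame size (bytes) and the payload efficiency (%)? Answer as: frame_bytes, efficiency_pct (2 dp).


TCP segment = 1283 + 20 = 1303 B
IP packet = 1303 + 24 = 1327 B
Ethernet frame = 1327 + 14 + 4 = 1345 B
Efficiency = app / frame = 1283 / 1345 = 0.953903 = 95.3903% -> 95.39% (2 dp)

1345, 95.39


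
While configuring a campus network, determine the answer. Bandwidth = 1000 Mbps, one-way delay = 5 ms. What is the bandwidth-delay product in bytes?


Given: bandwidth = 1000 Mbps, delay = 5 ms
BDP in bits = 1000 * 10^6 * 5 / 1000
BDP in bits = 5000000
BDP in bytes = 5000000 / 8 = 625000

625000


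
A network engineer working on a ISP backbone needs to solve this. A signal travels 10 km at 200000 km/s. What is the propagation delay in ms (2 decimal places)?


Given: distance = 10 km, speed = 200000 km/s
Delay = distance / speed = 10 / 200000 seconds
Delay in ms = 10 * 1000 / 200000
Delay = 0.0500 ms
Rounded to 2 dp = 0.05 ms

0.05


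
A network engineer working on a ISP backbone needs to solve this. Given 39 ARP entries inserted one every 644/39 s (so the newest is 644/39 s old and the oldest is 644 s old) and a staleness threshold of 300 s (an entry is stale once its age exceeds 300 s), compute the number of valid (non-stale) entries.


Ages are k * 644/39 s for k = 1..39 (spacing = 16.5128 s).
Entry k is valid iff k * 644/39 <= 300 iff k <= 39 * 300 / 644 = 18.1677
n_valid = floor(18.1677) = 18
(n_stale = 39 - 18 = 21)

18


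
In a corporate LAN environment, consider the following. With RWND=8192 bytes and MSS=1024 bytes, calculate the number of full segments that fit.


Given: RWND = 8192 bytes, MSS = 1024 bytes
Full segments = floor(RWND / MSS)
Full segments = floor(8192 / 1024)
Full segments = floor(8.0) = 8

8


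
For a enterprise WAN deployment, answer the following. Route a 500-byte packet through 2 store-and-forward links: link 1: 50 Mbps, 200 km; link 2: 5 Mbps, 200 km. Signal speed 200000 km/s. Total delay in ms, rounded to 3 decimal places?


Packet = 500 bytes = 4000 bits. Store-and-forward: sum (t_trans + t_prop) per link.
Link 1: t_trans = 4000/(50*10^6) s = 0.0800 ms; t_prop = 200/200000 s = 1.0000 ms; subtotal = 1.0800 ms
Link 2: t_trans = 4000/(5*10^6) s = 0.8000 ms; t_prop = 200/200000 s = 1.0000 ms; subtotal = 1.8000 ms
End-to-end = 1.0800 + 1.8000 = 2.8800 ms -> 2.880 ms (3 dp)

2.880


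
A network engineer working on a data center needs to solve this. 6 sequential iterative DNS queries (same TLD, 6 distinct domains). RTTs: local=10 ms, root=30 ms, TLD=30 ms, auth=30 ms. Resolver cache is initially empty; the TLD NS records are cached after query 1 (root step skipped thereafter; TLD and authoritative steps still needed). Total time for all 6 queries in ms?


Lookup 1 (cold cache): local + root + TLD + auth = 10 + 30 + 30 + 30 = 100 ms
Lookups 2..6 (TLD NS cached -> skip root; new domain -> still ask TLD and auth): local + TLD + auth = 10 + 30 + 30 = 70 ms each
Remaining 5 lookups: 5 * 70 = 350 ms
Total = 100 + 350 = 450 ms

450


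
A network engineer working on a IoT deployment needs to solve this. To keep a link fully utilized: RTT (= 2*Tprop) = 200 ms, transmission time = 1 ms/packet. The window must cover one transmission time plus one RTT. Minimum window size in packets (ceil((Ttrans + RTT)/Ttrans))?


Given: Ttrans = 1 ms, RTT = 200 ms (= 2 * Tprop, Tprop = 100 ms)
Time until first ACK returns = Ttrans + RTT = 1 + 200 = 201 ms
Need W * Ttrans >= Ttrans + RTT  ->  W >= (Ttrans + RTT) / Ttrans
(Ttrans + RTT) / Ttrans = 201 / 1 = 201
W_min = ceil(201) = 201

201


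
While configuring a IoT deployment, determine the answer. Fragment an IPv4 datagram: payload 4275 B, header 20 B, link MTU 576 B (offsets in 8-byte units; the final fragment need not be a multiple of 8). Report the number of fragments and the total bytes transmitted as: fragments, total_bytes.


Max data per non-final fragment = floor((MTU - header)/8)*8 = floor((576 - 20)/8)*8 = floor(556/8)*8 = 552 B
Final fragment needs no 8-byte alignment: it can carry up to MTU - header = 556 B
Non-final fragments needed = ceil((payload - 556) / 552) = ceil(3719/552) = ceil(6.7373) = 7
Number of fragments = 7 + 1 = 8
Fragment sizes (data): 7 * 552 B + 411 B (last, 411 <= 556 OK)
Total bytes sent = payload + n_frags * header = 4275 + 8*20 = 4275 + 160 = 4435 B

8, 4435


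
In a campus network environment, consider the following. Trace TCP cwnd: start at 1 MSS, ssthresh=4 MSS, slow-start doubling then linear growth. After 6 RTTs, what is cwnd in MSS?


RTT 0: cwnd = 1 MSS (initial)
RTT 1: cwnd = 2 MSS (slow start, doubled)
RTT 2: cwnd = 4 MSS (slow start, doubled)
RTT 3: cwnd = 5 MSS (congestion avoidance, +1)
RTT 4: cwnd = 6 MSS (congestion avoidance, +1)
RTT 5: cwnd = 7 MSS (congestion avoidance, +1)
RTT 6: cwnd = 8 MSS (congestion avoidance, +1)

8


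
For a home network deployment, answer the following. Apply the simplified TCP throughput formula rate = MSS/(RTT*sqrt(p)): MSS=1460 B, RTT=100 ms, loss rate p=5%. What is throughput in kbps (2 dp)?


Given: MSS = 1460 bytes, RTT = 100 ms, loss = 5%
RTT in seconds = 100 / 1000 = 0.1
Loss rate = 5% = 0.05
sqrt(loss) = sqrt(0.05) = 0.223606797750
Throughput (bytes/s) = 1460 / (0.1 * 0.223606797750) = 65293.1849
Throughput (kbps) = 65293.1849 * 8 / 1000 = 522.345480 -> 522.35 kbps (2 dp)

522.35


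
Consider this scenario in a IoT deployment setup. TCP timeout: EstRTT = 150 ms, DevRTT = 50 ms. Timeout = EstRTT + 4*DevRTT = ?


Given: EstRTT = 150 ms, DevRTT = 50 ms
Timeout = EstRTT + 4 * DevRTT
4 * DevRTT = 4 * 50 = 200
Timeout = 150 + 200 = 350 ms

350


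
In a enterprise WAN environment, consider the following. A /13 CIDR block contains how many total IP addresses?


Given: CIDR prefix /13
Host bits = 32 - 13 = 19
Total addresses = 2^19 = 524288

524288


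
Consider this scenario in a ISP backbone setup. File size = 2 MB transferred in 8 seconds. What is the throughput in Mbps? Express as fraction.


Given: file = 2 MB, time = 8 s
File in Mb = 2 * 8 = 16 Mb
Throughput = 16 / 8 Mbps
Throughput = 2 Mbps

2


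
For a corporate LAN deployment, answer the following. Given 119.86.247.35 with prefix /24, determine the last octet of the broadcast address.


Given: IP = 119.86.247.35, prefix = /24
Host bits = 32 - 24 = 8
Network last octet = 35 AND mask = 0
Host part size = 2^8 - 1 = 255
Broadcast last octet = 0 OR 255 = 255

255


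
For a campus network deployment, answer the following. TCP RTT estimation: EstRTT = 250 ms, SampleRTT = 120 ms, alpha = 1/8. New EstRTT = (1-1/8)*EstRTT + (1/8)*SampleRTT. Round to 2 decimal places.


Given: EstRTT = 250 ms, SampleRTT = 120 ms, alpha = 1/8
New EstRTT = (1 - alpha) * EstRTT + alpha * SampleRTT
(7/8) * 250 = 218.75
(1/8) * 120 = 15
New EstRTT = 218.75 + 15 = 233.75 ms -> 233.75 ms (2 dp)

233.75


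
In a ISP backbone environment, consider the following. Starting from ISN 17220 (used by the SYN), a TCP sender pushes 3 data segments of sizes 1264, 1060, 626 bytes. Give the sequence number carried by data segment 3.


The SYN occupies sequence number ISN = 17220, so the first data byte is ISN + 1 = 17221.
SEQ of data segment i = (ISN + 1) + sum of payload sizes of segments 1..i-1.
Segment 1: SEQ = 17221, payload = 1264 bytes
Segment 2: SEQ = 18485, payload = 1060 bytes
Segment 3: SEQ = 19545, payload = 626 bytes
SEQ of segment 3 = 17221 + 1264 + 1060 = 19545

19545


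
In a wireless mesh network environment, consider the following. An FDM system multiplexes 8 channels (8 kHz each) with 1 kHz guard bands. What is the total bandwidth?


Given: 8 channels, 8 kHz each, guard = 1 kHz
Channel bandwidth = 8 * 8 = 64 kHz
Guard bands = 7 gaps * 1 kHz = 7 kHz
Total = 64 + 7 = 71 kHz

71


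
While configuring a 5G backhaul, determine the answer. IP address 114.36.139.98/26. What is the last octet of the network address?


Given: IP = 114.36.139.98, prefix = /26
Subnet mask = 255.255.255.192
Last octet of IP: 98
Last octet of mask: 192
Network last octet = 98 AND 192 = 64

64


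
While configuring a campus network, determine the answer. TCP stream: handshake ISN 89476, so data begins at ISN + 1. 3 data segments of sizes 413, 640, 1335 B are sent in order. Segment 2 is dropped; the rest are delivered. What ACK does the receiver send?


SYN uses sequence number 89476; first data byte = ISN + 1 = 89477.
Segment 1: SEQ = 89477, len = 413 B, covers [89477, 89889]
Segment 2: SEQ = 89890, len = 640 B, covers [89890, 90529] [LOST]
Segment 3: SEQ = 90530, len = 1335 B, covers [90530, 91864]
In-order data received: bytes [89477, 89889] (segments 1..1).
Segment 2 missing -> gap begins at byte 89890; later segments buffered out of order.
Cumulative ACK = next expected in-order byte = 89477 + 413 = 89890

89890


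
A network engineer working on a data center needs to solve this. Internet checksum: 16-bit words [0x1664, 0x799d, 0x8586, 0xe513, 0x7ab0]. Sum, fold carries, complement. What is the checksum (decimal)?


Given words: [0x1664, 0x799d, 0x8586, 0xe513, 0x7ab0]
Step 1: Sum all words
Raw sum = 5732 + 31133 + 34182 + 58643 + 31408 = 161098
Step 2: Fold carry: (30026 + 2) = 30028
One's complement = ~30028 & 0xFFFF = 35507

35507


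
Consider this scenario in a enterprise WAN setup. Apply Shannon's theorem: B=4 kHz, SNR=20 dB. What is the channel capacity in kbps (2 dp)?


Given: B = 4 kHz, SNR = 20 dB
SNR linear = 10^(20/10) = 100
1 + SNR = 101
log2(101) = 6.6582114828
C = 4 * 1000 * 6.6582114828 = 26632.8459 bps
C = 26.632846 kbps -> 26.63 kbps (2 dp)

26.63


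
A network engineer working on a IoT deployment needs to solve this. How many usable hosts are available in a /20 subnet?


Given: subnet mask /20
Host bits = 32 - 20 = 12
Total addresses = 2^12 = 4096
Usable hosts = 4096 - 2 (network + broadcast) = 4094

4094


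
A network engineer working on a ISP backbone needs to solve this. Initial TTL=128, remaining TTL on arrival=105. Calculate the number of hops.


Given: initial TTL = 128, received TTL = 105
Hops = initial TTL - received TTL
Hops = 128 - 105 = 23

23


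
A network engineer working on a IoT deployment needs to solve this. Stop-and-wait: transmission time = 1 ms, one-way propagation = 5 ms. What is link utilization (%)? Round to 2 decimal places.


Given: Ttrans = 1 ms, Tprop = 5 ms
RTT = 2 * Tprop = 2 * 5 = 10 ms
U = Ttrans / (Ttrans + RTT)
U = 1 / (1 + 10)
U = 1 / 11 = 0.090909
U% = 9.09%

9.09


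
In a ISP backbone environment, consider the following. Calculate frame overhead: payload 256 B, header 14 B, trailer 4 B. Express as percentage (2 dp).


Given: payload = 256 B, header = 14 B, trailer = 4 B
Overhead bytes = header + trailer = 14 + 4 = 18
Total frame = payload + overhead = 256 + 18 = 274
Overhead % = 18 / 274 * 100 = 6.5693% -> 6.57% (2 dp)

6.57


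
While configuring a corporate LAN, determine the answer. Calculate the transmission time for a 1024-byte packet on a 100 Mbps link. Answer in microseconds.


Given: packet = 1024 bytes, bandwidth = 100 Mbps
Packet in bits = 1024 * 8 = 8192 bits
Bandwidth = 100 * 10^6 = 100000000 bps
Time = 8192 / 100000000 seconds
Time in us = 8192 * 10^6 / 100000000 = 81.92

81.92


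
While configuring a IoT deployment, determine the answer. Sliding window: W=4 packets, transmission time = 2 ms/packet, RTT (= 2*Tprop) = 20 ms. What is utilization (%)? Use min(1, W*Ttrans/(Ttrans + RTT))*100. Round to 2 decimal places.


Given: W = 4, Ttrans = 2 ms, RTT = 20 ms (= 2 * Tprop, Tprop = 10 ms)
Cycle time = Ttrans + RTT = 2 + 20 = 22 ms (first packet sent until its ACK returns)
W * Ttrans = 4 * 2 = 8 ms of sending per cycle
W * Ttrans / (Ttrans + RTT) = 8 / 22 = 0.363636
U = min(1, 0.363636) = 0.363636
U% = 36.36%

36.36


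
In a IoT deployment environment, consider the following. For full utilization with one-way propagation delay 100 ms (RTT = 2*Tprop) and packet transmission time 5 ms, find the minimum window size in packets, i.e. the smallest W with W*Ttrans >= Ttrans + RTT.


Given: Ttrans = 5 ms, RTT = 200 ms (= 2 * Tprop, Tprop = 100 ms)
Time until first ACK returns = Ttrans + RTT = 5 + 200 = 205 ms
Need W * Ttrans >= Ttrans + RTT  ->  W >= (Ttrans + RTT) / Ttrans
(Ttrans + RTT) / Ttrans = 205 / 5 = 41
W_min = ceil(41) = 41

41


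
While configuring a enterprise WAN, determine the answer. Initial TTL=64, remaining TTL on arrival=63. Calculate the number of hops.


Given: initial TTL = 64, received TTL = 63
Hops = initial TTL - received TTL
Hops = 64 - 63 = 1

1


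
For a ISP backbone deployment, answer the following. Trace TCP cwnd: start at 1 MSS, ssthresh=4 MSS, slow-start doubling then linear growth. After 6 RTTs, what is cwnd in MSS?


RTT 0: cwnd = 1 MSS (initial)
RTT 1: cwnd = 2 MSS (slow start, doubled)
RTT 2: cwnd = 4 MSS (slow start, doubled)
RTT 3: cwnd = 5 MSS (congestion avoidance, +1)
RTT 4: cwnd = 6 MSS (congestion avoidance, +1)
RTT 5: cwnd = 7 MSS (congestion avoidance, +1)
RTT 6: cwnd = 8 MSS (congestion avoidance, +1)

8


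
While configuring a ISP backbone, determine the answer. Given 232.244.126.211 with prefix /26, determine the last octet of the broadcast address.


Given: IP = 232.244.126.211, prefix = /26
Host bits = 32 - 26 = 6
Network last octet = 211 AND mask = 192
Host part size = 2^6 - 1 = 63
Broadcast last octet = 192 OR 63 = 255

255


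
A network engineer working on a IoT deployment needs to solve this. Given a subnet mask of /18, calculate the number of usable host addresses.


Given: subnet mask /18
Host bits = 32 - 18 = 14
Total addresses = 2^14 = 16384
Usable hosts = 16384 - 2 (network + broadcast) = 16382

16382


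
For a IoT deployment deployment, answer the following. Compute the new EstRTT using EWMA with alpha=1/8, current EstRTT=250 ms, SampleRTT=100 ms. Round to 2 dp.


Given: EstRTT = 250 ms, SampleRTT = 100 ms, alpha = 1/8
New EstRTT = (1 - alpha) * EstRTT + alpha * SampleRTT
(7/8) * 250 = 218.75
(1/8) * 100 = 12.5
New EstRTT = 218.75 + 12.5 = 231.25 ms -> 231.25 ms (2 dp)

231.25


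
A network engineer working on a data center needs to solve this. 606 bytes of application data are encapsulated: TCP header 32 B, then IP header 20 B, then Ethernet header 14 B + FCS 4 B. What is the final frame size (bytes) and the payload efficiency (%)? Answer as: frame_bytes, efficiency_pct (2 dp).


TCP segment = 606 + 32 = 638 B
IP packet = 638 + 20 = 658 B
Ethernet frame = 658 + 14 + 4 = 676 B
Efficiency = app / frame = 606 / 676 = 0.896450 = 89.6450% -> 89.64% (2 dp)

676, 89.64


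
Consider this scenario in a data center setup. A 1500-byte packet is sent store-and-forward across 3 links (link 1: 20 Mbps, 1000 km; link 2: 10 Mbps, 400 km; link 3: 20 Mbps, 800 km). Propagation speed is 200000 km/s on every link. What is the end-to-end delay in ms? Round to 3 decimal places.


Packet = 1500 bytes = 12000 bits. Store-and-forward: sum (t_trans + t_prop) per link.
Link 1: t_trans = 12000/(20*10^6) s = 0.6000 ms; t_prop = 1000/200000 s = 5.0000 ms; subtotal = 5.6000 ms
Link 2: t_trans = 12000/(10*10^6) s = 1.2000 ms; t_prop = 400/200000 s = 2.0000 ms; subtotal = 3.2000 ms
Link 3: t_trans = 12000/(20*10^6) s = 0.6000 ms; t_prop = 800/200000 s = 4.0000 ms; subtotal = 4.6000 ms
End-to-end = 5.6000 + 3.2000 + 4.6000 = 13.4000 ms -> 13.400 ms (3 dp)

13.400


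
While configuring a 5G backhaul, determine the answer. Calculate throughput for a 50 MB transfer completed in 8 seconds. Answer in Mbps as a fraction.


Given: file = 50 MB, time = 8 s
File in Mb = 50 * 8 = 400 Mb
Throughput = 400 / 8 Mbps
Throughput = 50 Mbps

50


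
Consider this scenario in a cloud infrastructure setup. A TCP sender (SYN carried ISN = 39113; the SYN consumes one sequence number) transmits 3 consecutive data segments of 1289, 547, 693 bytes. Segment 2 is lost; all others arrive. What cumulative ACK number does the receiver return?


SYN uses sequence number 39113; first data byte = ISN + 1 = 39114.
Segment 1: SEQ = 39114, len = 1289 B, covers [39114, 40402]
Segment 2: SEQ = 40403, len = 547 B, covers [40403, 40949] [LOST]
Segment 3: SEQ = 40950, len = 693 B, covers [40950, 41642]
In-order data received: bytes [39114, 40402] (segments 1..1).
Segment 2 missing -> gap begins at byte 40403; later segments buffered out of order.
Cumulative ACK = next expected in-order byte = 39114 + 1289 = 40403

40403


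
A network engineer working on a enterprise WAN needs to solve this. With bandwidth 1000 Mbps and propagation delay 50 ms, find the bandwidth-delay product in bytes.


Given: bandwidth = 1000 Mbps, delay = 50 ms
BDP in bits = 1000 * 10^6 * 50 / 1000
BDP in bits = 50000000
BDP in bytes = 50000000 / 8 = 6250000

6250000


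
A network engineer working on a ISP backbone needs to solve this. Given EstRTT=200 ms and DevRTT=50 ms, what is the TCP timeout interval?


Given: EstRTT = 200 ms, DevRTT = 50 ms
Timeout = EstRTT + 4 * DevRTT
4 * DevRTT = 4 * 50 = 200
Timeout = 200 + 200 = 400 ms

400


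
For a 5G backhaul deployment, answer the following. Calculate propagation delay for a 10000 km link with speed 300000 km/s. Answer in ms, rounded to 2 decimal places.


Given: distance = 10000 km, speed = 300000 km/s
Delay = distance / speed = 10000 / 300000 seconds
Delay in ms = 10000 * 1000 / 300000
Delay = 33.3333 ms
Rounded to 2 dp = 33.33 ms

33.33


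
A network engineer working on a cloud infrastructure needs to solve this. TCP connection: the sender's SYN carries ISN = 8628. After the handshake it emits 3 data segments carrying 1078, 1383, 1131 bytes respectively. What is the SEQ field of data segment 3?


The SYN occupies sequence number ISN = 8628, so the first data byte is ISN + 1 = 8629.
SEQ of data segment i = (ISN + 1) + sum of payload sizes of segments 1..i-1.
Segment 1: SEQ = 8629, payload = 1078 bytes
Segment 2: SEQ = 9707, payload = 1383 bytes
Segment 3: SEQ = 11090, payload = 1131 bytes
SEQ of segment 3 = 8629 + 1078 + 1383 = 11090

11090


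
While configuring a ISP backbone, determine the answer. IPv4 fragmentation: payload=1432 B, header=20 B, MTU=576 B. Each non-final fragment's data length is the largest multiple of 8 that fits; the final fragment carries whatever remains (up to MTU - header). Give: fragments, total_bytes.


Max data per non-final fragment = floor((MTU - header)/8)*8 = floor((576 - 20)/8)*8 = floor(556/8)*8 = 552 B
Final fragment needs no 8-byte alignment: it can carry up to MTU - header = 556 B
Non-final fragments needed = ceil((payload - 556) / 552) = ceil(876/552) = ceil(1.5870) = 2
Number of fragments = 2 + 1 = 3
Fragment sizes (data): 2 * 552 B + 328 B (last, 328 <= 556 OK)
Total bytes sent = payload + n_frags * header = 1432 + 3*20 = 1432 + 60 = 1492 B

3, 1492


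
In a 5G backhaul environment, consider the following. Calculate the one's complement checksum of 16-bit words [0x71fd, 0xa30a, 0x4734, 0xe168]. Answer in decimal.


Given words: [0x71fd, 0xa30a, 0x4734, 0xe168]
Step 1: Sum all words
Raw sum = 29181 + 41738 + 18228 + 57704 = 146851
Step 2: Fold carry: (15779 + 2) = 15781
One's complement = ~15781 & 0xFFFF = 49754

49754


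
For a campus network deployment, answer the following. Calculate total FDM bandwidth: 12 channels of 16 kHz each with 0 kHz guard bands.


Given: 12 channels, 16 kHz each, guard = 0 kHz
Channel bandwidth = 12 * 16 = 192 kHz
Guard bands = 11 gaps * 0 kHz = 0 kHz
Total = 192 + 0 = 192 kHz

192


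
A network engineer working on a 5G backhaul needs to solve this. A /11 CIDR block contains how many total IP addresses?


Given: CIDR prefix /11
Host bits = 32 - 11 = 21
Total addresses = 2^21 = 2097152

2097152


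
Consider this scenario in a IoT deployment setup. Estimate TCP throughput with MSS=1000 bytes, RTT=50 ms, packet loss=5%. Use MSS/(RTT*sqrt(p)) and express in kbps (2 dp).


Given: MSS = 1000 bytes, RTT = 50 ms, loss = 5%
RTT in seconds = 50 / 1000 = 0.05
Loss rate = 5% = 0.05
sqrt(loss) = sqrt(0.05) = 0.223606797750
Throughput (bytes/s) = 1000 / (0.05 * 0.223606797750) = 89442.7191
Throughput (kbps) = 89442.7191 * 8 / 1000 = 715.541753 -> 715.54 kbps (2 dp)

715.54


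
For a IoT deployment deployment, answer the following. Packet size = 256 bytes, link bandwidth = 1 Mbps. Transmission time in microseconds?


Given: packet = 256 bytes, bandwidth = 1 Mbps
Packet in bits = 256 * 8 = 2048 bits
Bandwidth = 1 * 10^6 = 1000000 bps
Time = 2048 / 1000000 seconds
Time in us = 2048 * 10^6 / 1000000 = 2048

2048


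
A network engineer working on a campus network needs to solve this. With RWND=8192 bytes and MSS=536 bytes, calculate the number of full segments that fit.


Given: RWND = 8192 bytes, MSS = 536 bytes
Full segments = floor(RWND / MSS)
Full segments = floor(8192 / 536)
Full segments = floor(15.2836) = 15

15


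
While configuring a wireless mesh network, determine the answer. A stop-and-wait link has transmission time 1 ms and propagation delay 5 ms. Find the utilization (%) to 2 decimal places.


Given: Ttrans = 1 ms, Tprop = 5 ms
RTT = 2 * Tprop = 2 * 5 = 10 ms
U = Ttrans / (Ttrans + RTT)
U = 1 / (1 + 10)
U = 1 / 11 = 0.090909
U% = 9.09%

9.09


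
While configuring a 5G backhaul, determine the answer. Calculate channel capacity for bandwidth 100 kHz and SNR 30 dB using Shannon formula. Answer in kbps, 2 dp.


Given: B = 100 kHz, SNR = 30 dB
SNR linear = 10^(30/10) = 1000
1 + SNR = 1001
log2(1001) = 9.9672262588
C = 100 * 1000 * 9.9672262588 = 996722.6259 bps
C = 996.722626 kbps -> 996.72 kbps (2 dp)

996.72


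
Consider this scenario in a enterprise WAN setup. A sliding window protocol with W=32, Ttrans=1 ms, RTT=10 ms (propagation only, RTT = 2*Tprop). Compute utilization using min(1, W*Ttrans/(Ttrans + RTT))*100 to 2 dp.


Given: W = 32, Ttrans = 1 ms, RTT = 10 ms (= 2 * Tprop, Tprop = 5 ms)
Cycle time = Ttrans + RTT = 1 + 10 = 11 ms (first packet sent until its ACK returns)
W * Ttrans = 32 * 1 = 32 ms of sending per cycle
W * Ttrans / (Ttrans + RTT) = 32 / 11 = 2.909091
U = min(1, 2.909091) = 1.000000
U% = 100.00%

100.00


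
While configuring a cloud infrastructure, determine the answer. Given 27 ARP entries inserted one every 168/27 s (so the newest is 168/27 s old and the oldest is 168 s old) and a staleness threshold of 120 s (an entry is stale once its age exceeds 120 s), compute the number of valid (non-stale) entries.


Ages are k * 168/27 s for k = 1..27 (spacing = 6.2222 s).
Entry k is valid iff k * 168/27 <= 120 iff k <= 27 * 120 / 168 = 19.2857
n_valid = floor(19.2857) = 19
(n_stale = 27 - 19 = 8)

19


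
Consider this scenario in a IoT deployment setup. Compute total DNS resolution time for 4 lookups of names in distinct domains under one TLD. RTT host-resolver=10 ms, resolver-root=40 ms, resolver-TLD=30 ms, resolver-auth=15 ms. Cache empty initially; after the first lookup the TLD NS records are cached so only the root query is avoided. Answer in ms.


Lookup 1 (cold cache): local + root + TLD + auth = 10 + 40 + 30 + 15 = 95 ms
Lookups 2..4 (TLD NS cached -> skip root; new domain -> still ask TLD and auth): local + TLD + auth = 10 + 30 + 15 = 55 ms each
Remaining 3 lookups: 3 * 55 = 165 ms
Total = 95 + 165 = 260 ms

260


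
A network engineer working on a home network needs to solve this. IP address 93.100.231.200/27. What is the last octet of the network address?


Given: IP = 93.100.231.200, prefix = /27
Subnet mask = 255.255.255.224
Last octet of IP: 200
Last octet of mask: 224
Network last octet = 200 AND 224 = 192

192


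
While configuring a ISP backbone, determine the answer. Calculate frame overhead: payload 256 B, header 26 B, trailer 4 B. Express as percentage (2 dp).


Given: payload = 256 B, header = 26 B, trailer = 4 B
Overhead bytes = header + trailer = 26 + 4 = 30
Total frame = payload + overhead = 256 + 30 = 286
Overhead % = 30 / 286 * 100 = 10.4895% -> 10.49% (2 dp)

10.49


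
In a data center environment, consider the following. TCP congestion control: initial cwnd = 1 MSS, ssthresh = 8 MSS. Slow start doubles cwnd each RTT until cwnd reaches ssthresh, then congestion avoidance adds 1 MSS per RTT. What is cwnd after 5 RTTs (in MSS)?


RTT 0: cwnd = 1 MSS (initial)
RTT 1: cwnd = 2 MSS (slow start, doubled)
RTT 2: cwnd = 4 MSS (slow start, doubled)
RTT 3: cwnd = 8 MSS (slow start, doubled)
RTT 4: cwnd = 9 MSS (congestion avoidance, +1)
RTT 5: cwnd = 10 MSS (congestion avoidance, +1)

10


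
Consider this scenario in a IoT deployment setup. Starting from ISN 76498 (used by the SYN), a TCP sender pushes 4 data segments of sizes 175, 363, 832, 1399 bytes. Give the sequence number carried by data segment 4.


The SYN occupies sequence number ISN = 76498, so the first data byte is ISN + 1 = 76499.
SEQ of data segment i = (ISN + 1) + sum of payload sizes of segments 1..i-1.
Segment 1: SEQ = 76499, payload = 175 bytes
Segment 2: SEQ = 76674, payload = 363 bytes
Segment 3: SEQ = 77037, payload = 832 bytes
Segment 4: SEQ = 77869, payload = 1399 bytes
SEQ of segment 4 = 76499 + 175 + 363 + 832 = 77869

77869


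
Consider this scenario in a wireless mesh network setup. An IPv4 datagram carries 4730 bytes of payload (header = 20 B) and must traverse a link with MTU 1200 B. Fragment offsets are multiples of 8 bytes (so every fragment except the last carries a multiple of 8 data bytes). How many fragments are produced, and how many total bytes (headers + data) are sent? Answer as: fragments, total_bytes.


Max data per non-final fragment = floor((MTU - header)/8)*8 = floor((1200 - 20)/8)*8 = floor(1180/8)*8 = 1176 B
Final fragment needs no 8-byte alignment: it can carry up to MTU - header = 1180 B
Non-final fragments needed = ceil((payload - 1180) / 1176) = ceil(3550/1176) = ceil(3.0187) = 4
Number of fragments = 4 + 1 = 5
Fragment sizes (data): 4 * 1176 B + 26 B (last, 26 <= 1180 OK)
Total bytes sent = payload + n_frags * header = 4730 + 5*20 = 4730 + 100 = 4830 B

5, 4830


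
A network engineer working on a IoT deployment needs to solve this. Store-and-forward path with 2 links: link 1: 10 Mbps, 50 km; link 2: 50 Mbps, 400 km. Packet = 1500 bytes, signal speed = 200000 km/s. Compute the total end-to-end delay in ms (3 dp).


Packet = 1500 bytes = 12000 bits. Store-and-forward: sum (t_trans + t_prop) per link.
Link 1: t_trans = 12000/(10*10^6) s = 1.2000 ms; t_prop = 50/200000 s = 0.2500 ms; subtotal = 1.4500 ms
Link 2: t_trans = 12000/(50*10^6) s = 0.2400 ms; t_prop = 400/200000 s = 2.0000 ms; subtotal = 2.2400 ms
End-to-end = 1.4500 + 2.2400 = 3.6900 ms -> 3.690 ms (3 dp)

3.690


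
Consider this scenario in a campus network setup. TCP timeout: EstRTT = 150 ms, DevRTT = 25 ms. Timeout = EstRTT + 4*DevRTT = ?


Given: EstRTT = 150 ms, DevRTT = 25 ms
Timeout = EstRTT + 4 * DevRTT
4 * DevRTT = 4 * 25 = 100
Timeout = 150 + 100 = 250 ms

250


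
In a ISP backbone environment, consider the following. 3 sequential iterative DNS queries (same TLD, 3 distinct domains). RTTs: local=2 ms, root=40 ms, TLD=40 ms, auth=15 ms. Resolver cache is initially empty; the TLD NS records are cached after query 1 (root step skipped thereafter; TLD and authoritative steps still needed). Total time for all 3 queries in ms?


Lookup 1 (cold cache): local + root + TLD + auth = 2 + 40 + 40 + 15 = 97 ms
Lookups 2..3 (TLD NS cached -> skip root; new domain -> still ask TLD and auth): local + TLD + auth = 2 + 40 + 15 = 57 ms each
Remaining 2 lookups: 2 * 57 = 114 ms
Total = 97 + 114 = 211 ms

211


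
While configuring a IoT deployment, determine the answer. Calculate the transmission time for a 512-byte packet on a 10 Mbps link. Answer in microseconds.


Given: packet = 512 bytes, bandwidth = 10 Mbps
Packet in bits = 512 * 8 = 4096 bits
Bandwidth = 10 * 10^6 = 10000000 bps
Time = 4096 / 10000000 seconds
Time in us = 4096 * 10^6 / 10000000 = 409.6

409.6


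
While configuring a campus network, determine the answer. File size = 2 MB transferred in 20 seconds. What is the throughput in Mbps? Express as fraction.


Given: file = 2 MB, time = 20 s
File in Mb = 2 * 8 = 16 Mb
Throughput = 16 / 20 Mbps
Throughput = 4/5 Mbps

4/5


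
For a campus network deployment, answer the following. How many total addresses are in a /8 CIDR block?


Given: CIDR prefix /8
Host bits = 32 - 8 = 24
Total addresses = 2^24 = 16777216

16777216


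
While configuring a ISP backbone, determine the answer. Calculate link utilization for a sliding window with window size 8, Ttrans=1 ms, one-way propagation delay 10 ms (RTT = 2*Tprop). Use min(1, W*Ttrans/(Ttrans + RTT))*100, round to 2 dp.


Given: W = 8, Ttrans = 1 ms, RTT = 20 ms (= 2 * Tprop, Tprop = 10 ms)
Cycle time = Ttrans + RTT = 1 + 20 = 21 ms (first packet sent until its ACK returns)
W * Ttrans = 8 * 1 = 8 ms of sending per cycle
W * Ttrans / (Ttrans + RTT) = 8 / 21 = 0.380952
U = min(1, 0.380952) = 0.380952
U% = 38.10%

38.10


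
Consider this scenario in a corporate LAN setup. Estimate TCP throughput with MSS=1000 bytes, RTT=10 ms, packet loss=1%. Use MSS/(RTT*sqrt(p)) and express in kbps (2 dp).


Given: MSS = 1000 bytes, RTT = 10 ms, loss = 1%
RTT in seconds = 10 / 1000 = 0.01
Loss rate = 1% = 0.01
sqrt(loss) = sqrt(0.01) = 0.1
Throughput (bytes/s) = 1000 / (0.01 * 0.1) = 1000000.0000
Throughput (kbps) = 1000000.0000 * 8 / 1000 = 8000.000000 -> 8000.00 kbps (2 dp)

8000.00


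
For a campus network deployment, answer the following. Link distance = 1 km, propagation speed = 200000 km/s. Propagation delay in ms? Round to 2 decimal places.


Given: distance = 1 km, speed = 200000 km/s
Delay = distance / speed = 1 / 200000 seconds
Delay in ms = 1 * 1000 / 200000
Delay = 0.0050 ms
Rounded to 2 dp = 0.01 ms

0.01


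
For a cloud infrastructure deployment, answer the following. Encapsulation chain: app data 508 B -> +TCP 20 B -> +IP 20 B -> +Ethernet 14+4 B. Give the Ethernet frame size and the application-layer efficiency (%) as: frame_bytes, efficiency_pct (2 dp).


TCP segment = 508 + 20 = 528 B
IP packet = 528 + 20 = 548 B
Ethernet frame = 548 + 14 + 4 = 566 B
Efficiency = app / frame = 508 / 566 = 0.897527 = 89.7527% -> 89.75% (2 dp)

566, 89.75
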